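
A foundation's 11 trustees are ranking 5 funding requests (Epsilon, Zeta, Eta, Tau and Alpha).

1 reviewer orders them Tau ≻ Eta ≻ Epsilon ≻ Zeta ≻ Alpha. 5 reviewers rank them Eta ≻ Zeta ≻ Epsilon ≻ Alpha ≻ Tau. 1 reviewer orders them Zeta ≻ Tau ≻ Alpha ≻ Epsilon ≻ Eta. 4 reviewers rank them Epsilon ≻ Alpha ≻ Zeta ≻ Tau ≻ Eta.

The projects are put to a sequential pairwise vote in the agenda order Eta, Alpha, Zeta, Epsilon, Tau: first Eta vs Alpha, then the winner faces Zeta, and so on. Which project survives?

Round 1: Eta vs Alpha — 6–5, Eta advances.
Round 2: Eta vs Zeta — 6–5, Eta advances.
Round 3: Eta vs Epsilon — 6–5, Eta advances.
Round 4: Eta vs Tau — 5–6, Tau advances.
The agenda winner is Tau.

Tau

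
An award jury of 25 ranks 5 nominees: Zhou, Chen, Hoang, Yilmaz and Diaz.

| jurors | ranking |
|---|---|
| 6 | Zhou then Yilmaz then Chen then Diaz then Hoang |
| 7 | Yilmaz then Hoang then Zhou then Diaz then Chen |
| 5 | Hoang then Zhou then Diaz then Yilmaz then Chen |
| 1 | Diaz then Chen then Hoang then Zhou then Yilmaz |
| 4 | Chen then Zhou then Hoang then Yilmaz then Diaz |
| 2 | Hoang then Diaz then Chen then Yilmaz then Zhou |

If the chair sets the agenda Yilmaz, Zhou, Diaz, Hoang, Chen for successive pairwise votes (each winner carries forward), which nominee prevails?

Hoang

Round 1: Yilmaz vs Zhou — 9–16, Zhou advances.
Round 2: Zhou vs Diaz — 22–3, Zhou advances.
Round 3: Zhou vs Hoang — 10–15, Hoang advances.
Round 4: Hoang vs Chen — 14–11, Hoang advances.
The agenda winner is Hoang.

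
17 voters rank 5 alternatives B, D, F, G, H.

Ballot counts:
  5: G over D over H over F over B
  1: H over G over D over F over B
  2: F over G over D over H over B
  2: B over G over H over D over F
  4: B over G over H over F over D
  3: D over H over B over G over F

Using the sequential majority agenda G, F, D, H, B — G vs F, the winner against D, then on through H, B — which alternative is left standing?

Round 1: G vs F — 15–2, G advances.
Round 2: G vs D — 14–3, G advances.
Round 3: G vs H — 13–4, G advances.
Round 4: G vs B — 8–9, B advances.
The agenda winner is B.

B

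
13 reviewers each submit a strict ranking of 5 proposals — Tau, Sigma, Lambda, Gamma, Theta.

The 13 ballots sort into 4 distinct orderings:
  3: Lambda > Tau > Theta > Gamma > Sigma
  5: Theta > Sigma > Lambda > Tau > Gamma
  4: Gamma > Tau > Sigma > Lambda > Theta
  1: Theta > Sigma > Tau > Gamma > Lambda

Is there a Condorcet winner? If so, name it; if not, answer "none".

Head-to-head results (13 reviewers):
Tau vs Sigma: Tau preferred on 3+4 = 7 ballots; Tau wins 7–6.
Tau vs Lambda: Tau is ranked higher on 4+1 = 5 ballots, Lambda on 8. Lambda wins 8–5.
Tau vs Gamma: Tau preferred on 3+5+1 = 9 ballots; Tau wins 9–4.
Tau vs Theta: 3+4 = 7 for Tau, 6 for Theta — Tau by 7–6.
Sigma vs Lambda: 5+4+1 = 10 for Sigma, 3 for Lambda — Sigma by 10–3.
Sigma vs Gamma: Sigma preferred on 5+1 = 6 ballots; Gamma wins 7–6.
Sigma vs Theta: Sigma is ranked higher on 4 ballots, Theta on 9. Theta wins 9–4.
Lambda vs Gamma: 3+5 = 8 for Lambda, 5 for Gamma — Lambda by 8–5.
Lambda vs Theta: Lambda preferred on 3+4 = 7 ballots; Lambda wins 7–6.
Gamma vs Theta: 4 to 9, Theta.
No project is unbeaten: Tau loses to Lambda; Sigma loses to Tau; Lambda loses to Sigma; Gamma loses to Tau; Theta loses to Tau. In particular Tau > Sigma > Lambda > Tau is a majority cycle — no Condorcet winner exists.

none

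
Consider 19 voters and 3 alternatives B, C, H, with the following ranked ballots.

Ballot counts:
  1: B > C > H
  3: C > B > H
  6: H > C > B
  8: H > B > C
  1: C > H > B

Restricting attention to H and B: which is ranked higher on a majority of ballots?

H

Ballots ranking H above B: 6 + 8 + 1 = 15.
Ballots ranking B above H: 19 − 15 = 4.
H wins the head-to-head 15–4.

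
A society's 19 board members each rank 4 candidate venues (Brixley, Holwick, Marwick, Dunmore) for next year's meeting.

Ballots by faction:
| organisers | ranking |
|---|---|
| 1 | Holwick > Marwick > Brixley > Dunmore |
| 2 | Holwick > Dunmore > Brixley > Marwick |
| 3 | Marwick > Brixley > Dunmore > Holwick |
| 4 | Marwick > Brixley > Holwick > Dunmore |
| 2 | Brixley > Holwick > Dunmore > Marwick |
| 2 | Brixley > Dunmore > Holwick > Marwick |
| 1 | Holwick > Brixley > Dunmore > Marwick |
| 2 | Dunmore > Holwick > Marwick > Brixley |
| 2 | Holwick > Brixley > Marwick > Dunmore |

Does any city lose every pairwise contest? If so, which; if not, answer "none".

Dunmore

Head-to-head results (19 organisers):
Brixley–Holwick: Brixley 11–8.
Brixley vs Marwick: Brixley preferred on 2+2+2+1+2 = 9 ballots; Marwick wins 10–9.
Brixley vs Dunmore: 15 to 4, Brixley.
Holwick vs Marwick: Holwick is ranked higher on 12 ballots, Marwick on 7. Holwick wins 12–7.
Holwick–Dunmore: Holwick 12–7.
Marwick–Dunmore: Marwick 10–9.
Dunmore loses to every other city — it is the Condorcet loser.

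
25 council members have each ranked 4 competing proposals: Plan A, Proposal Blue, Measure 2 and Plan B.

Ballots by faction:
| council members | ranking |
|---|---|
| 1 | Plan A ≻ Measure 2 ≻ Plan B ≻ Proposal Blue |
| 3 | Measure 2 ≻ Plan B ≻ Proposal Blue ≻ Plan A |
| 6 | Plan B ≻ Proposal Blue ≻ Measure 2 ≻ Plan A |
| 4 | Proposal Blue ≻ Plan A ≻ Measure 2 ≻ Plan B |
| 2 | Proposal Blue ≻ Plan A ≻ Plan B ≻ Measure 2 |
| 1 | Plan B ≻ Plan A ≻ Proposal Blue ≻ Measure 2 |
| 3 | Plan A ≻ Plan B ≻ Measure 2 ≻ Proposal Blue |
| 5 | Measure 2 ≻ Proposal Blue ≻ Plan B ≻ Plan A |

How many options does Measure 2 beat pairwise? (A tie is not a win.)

Measure 2 against each rival (25 council members):
Measure 2 vs Plan A: 3+6+5 = 14 for Measure 2, 11 for Plan A — Measure 2 by 14–11.
Measure 2 vs Proposal Blue: Proposal Blue, 13–12.
Measure 2 vs Plan B: Measure 2 is ranked higher on 1+3+4+5 = 13 ballots, Plan B on 12. Measure 2 wins 13–12.
Measure 2 beats Plan A, Plan B; loses to Proposal Blue — 2 pairwise wins.

2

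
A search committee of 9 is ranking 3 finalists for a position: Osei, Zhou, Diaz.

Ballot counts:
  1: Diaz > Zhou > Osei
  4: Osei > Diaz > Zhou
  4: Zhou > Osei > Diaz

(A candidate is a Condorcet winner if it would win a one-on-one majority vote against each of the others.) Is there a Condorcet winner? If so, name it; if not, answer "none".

none

Pairwise majorities:
Osei vs Zhou: 4 for Osei, 5 for Zhou — Zhou by 5–4.
Osei vs Diaz: 4+4 = 8 for Osei, 1 for Diaz — Osei by 8–1.
Zhou vs Diaz: Zhou preferred on 4 ballots; Diaz wins 5–4.
No candidate is unbeaten: Osei loses to Zhou; Zhou loses to Diaz; Diaz loses to Osei. In particular Osei beats Diaz beats Zhou beats Osei is a majority cycle — no Condorcet winner exists.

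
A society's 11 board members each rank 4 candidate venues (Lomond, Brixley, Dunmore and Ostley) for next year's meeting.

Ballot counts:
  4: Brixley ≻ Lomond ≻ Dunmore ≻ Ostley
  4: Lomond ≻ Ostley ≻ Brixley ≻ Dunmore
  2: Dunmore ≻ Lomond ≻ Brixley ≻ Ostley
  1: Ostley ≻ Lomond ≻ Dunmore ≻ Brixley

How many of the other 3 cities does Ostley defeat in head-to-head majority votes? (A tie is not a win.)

Ostley against each rival (11 organisers):
Ostley vs Lomond: Lomond wins 10–1.
Ostley vs Brixley: Brixley, 6–5.
Ostley vs Dunmore: Ostley preferred on 4+1 = 5 ballots; Dunmore wins 6–5.
Ostley beats no one; loses to Lomond, Brixley, Dunmore — 0 pairwise wins.

0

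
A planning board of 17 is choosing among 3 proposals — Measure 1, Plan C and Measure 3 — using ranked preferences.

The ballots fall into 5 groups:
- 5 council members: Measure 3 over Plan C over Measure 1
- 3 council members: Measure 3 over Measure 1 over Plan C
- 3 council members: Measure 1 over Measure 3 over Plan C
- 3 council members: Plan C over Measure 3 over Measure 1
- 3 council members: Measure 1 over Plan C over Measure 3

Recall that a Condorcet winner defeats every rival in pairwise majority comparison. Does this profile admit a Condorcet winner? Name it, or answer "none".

Measure 3

Check each pair by majority over 17 ballots:
Measure 1 vs Plan C: Measure 1, 9–8.
Measure 1 vs Measure 3: Measure 3, 11–6.
Plan C vs Measure 3: Measure 3 wins 11–6.
Measure 3 beats each of Measure 1, Plan C — Measure 3 is the Condorcet winner.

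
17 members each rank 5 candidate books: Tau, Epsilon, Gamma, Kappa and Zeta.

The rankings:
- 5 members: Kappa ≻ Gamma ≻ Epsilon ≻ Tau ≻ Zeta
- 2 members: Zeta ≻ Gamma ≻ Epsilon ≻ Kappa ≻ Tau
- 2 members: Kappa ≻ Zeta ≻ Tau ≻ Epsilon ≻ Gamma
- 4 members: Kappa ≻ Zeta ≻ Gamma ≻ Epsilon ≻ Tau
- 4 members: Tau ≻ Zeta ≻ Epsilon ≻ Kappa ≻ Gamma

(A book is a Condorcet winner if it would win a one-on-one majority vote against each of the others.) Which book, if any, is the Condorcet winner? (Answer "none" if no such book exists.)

Kappa

Head-to-head results (17 members):
Tau vs Epsilon: 2+4 = 6 for Tau, 11 for Epsilon — Epsilon by 11–6.
Tau vs Gamma: Tau is ranked higher on 2+4 = 6 ballots, Gamma on 11. Gamma wins 11–6.
Tau vs Kappa: 4 for Tau, 13 for Kappa — Kappa by 13–4.
Tau vs Zeta: Tau is ranked higher on 5+4 = 9 ballots, Zeta on 8. Tau wins 9–8.
Epsilon vs Gamma: Epsilon preferred on 2+4 = 6 ballots; Gamma wins 11–6.
Epsilon vs Kappa: Epsilon is ranked higher on 2+4 = 6 ballots, Kappa on 11. Kappa wins 11–6.
Epsilon vs Zeta: 5 to 12, Zeta.
Gamma vs Kappa: Gamma is ranked higher on 2 ballots, Kappa on 15. Kappa wins 15–2.
Gamma vs Zeta: Gamma preferred on 5 ballots; Zeta wins 12–5.
Kappa vs Zeta: 5+2+4 = 11 for Kappa, 6 for Zeta — Kappa by 11–6.
Only Kappa has no losses; Kappa is the Condorcet winner.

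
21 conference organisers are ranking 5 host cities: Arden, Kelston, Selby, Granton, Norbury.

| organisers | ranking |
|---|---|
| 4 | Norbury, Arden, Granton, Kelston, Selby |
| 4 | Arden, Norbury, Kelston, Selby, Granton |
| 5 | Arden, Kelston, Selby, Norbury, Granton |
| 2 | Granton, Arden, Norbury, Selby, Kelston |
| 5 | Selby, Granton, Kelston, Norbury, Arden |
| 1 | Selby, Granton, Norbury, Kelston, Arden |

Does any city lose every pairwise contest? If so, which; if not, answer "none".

Pairwise majorities:
Arden vs Kelston: 4+4+5+2 = 15 for Arden, 6 for Kelston — Arden by 15–6.
Arden vs Selby: Arden preferred on 4+4+5+2 = 15 ballots; Arden wins 15–6.
Arden vs Granton: Arden wins 13–8.
Arden vs Norbury: Arden, 11–10.
Kelston–Selby: Kelston 13–8.
Kelston vs Granton: 4+5 = 9 for Kelston, 12 for Granton — Granton by 12–9.
Kelston vs Norbury: Kelston is ranked higher on 5+5 = 10 ballots, Norbury on 11. Norbury wins 11–10.
Selby vs Granton: 4+5+5+1 = 15 for Selby, 6 for Granton — Selby by 15–6.
Selby vs Norbury: Selby preferred on 5+5+1 = 11 ballots; Selby wins 11–10.
Granton vs Norbury: Norbury, 13–8.
No city is winless: Arden beats Kelston; Kelston beats Selby; Selby beats Granton; Granton beats Kelston; Norbury beats Kelston. There is no Condorcet loser.

none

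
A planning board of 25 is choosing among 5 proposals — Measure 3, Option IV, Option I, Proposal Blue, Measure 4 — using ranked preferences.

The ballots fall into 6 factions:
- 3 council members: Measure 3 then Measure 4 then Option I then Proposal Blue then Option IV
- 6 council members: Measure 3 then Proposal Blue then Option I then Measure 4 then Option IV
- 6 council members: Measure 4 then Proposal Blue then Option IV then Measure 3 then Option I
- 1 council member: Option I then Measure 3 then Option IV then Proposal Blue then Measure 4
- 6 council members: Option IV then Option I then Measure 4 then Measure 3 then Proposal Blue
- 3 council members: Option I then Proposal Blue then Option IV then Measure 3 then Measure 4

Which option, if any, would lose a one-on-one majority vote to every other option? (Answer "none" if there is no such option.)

none

Pairwise majorities:
Measure 3 vs Option IV: Measure 3 is ranked higher on 3+6+1 = 10 ballots, Option IV on 15. Option IV wins 15–10.
Measure 3 vs Option I: Measure 3, 15–10.
Measure 3 vs Proposal Blue: 3+6+1+6 = 16 for Measure 3, 9 for Proposal Blue — Measure 3 by 16–9.
Measure 3 vs Measure 4: 13 to 12, Measure 3.
Option IV–Option I: Option I 13–12.
Option IV vs Proposal Blue: Proposal Blue wins 18–7.
Option IV vs Measure 4: 1+6+3 = 10 for Option IV, 15 for Measure 4 — Measure 4 by 15–10.
Option I vs Proposal Blue: Option I wins 13–12.
Option I vs Measure 4: Option I preferred on 6+1+6+3 = 16 ballots; Option I wins 16–9.
Proposal Blue vs Measure 4: Measure 4, 15–10.
No option is winless: Measure 3 beats Option I; Option IV beats Measure 3; Option I beats Option IV; Proposal Blue beats Option IV; Measure 4 beats Option IV. There is no Condorcet loser.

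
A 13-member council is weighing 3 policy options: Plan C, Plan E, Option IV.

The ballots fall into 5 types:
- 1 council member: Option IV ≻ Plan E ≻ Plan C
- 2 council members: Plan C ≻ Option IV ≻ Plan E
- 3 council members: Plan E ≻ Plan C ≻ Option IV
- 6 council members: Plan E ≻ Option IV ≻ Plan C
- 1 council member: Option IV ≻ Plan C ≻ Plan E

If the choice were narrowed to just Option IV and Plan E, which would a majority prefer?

Ballots ranking Option IV above Plan E: 1 + 2 + 1 = 4.
Ballots ranking Plan E above Option IV: 13 − 4 = 9.
Plan E wins the head-to-head 9–4.

Plan E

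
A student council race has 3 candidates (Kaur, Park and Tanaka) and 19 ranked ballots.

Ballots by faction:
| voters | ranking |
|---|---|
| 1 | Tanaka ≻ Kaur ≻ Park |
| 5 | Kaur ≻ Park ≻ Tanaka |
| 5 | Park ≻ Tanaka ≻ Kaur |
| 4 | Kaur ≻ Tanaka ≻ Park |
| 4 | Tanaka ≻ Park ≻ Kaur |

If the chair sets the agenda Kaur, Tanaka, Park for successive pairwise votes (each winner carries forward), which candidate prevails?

Round 1: Kaur vs Tanaka — 9–10, Tanaka advances.
Round 2: Tanaka vs Park — 9–10, Park advances.
The agenda winner is Park.

Park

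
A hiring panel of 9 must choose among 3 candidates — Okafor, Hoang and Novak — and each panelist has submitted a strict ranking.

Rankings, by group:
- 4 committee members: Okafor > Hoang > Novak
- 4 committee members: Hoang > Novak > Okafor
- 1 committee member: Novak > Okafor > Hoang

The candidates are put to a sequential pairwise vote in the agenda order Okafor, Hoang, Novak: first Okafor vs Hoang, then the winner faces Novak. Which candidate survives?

Round 1: Okafor vs Hoang — 5–4, Okafor advances.
Round 2: Okafor vs Novak — 4–5, Novak advances.
The agenda winner is Novak.

Novak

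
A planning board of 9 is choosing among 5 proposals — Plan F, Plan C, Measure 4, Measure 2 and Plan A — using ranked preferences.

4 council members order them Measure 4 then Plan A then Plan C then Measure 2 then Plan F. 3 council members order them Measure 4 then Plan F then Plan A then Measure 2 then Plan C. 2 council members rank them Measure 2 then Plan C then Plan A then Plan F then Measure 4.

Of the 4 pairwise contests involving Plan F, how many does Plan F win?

Plan F against each rival (9 council members):
Plan F vs Plan C: Plan C, 6–3.
Plan F–Measure 4: Measure 4 7–2.
Plan F–Measure 2: Measure 2 6–3.
Plan F vs Plan A: Plan A, 6–3.
Plan F beats no one; loses to Plan C, Measure 4, Measure 2, Plan A — 0 pairwise wins.

0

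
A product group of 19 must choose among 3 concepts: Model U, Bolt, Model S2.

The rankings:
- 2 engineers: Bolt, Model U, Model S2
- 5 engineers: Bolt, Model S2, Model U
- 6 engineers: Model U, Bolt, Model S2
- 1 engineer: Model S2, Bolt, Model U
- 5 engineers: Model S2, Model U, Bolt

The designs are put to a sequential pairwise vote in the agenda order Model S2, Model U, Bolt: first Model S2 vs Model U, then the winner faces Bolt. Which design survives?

Round 1: Model S2 vs Model U — 11–8, Model S2 advances.
Round 2: Model S2 vs Bolt — 6–13, Bolt advances.
The agenda winner is Bolt.

Bolt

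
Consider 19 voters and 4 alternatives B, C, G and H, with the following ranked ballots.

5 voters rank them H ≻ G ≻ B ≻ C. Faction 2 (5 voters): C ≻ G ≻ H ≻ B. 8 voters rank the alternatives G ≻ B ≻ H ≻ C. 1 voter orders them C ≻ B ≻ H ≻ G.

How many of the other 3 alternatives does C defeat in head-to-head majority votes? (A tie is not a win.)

C against each rival (19 voters):
C–B: B 13–6.
C vs G: C preferred on 5+1 = 6 ballots; G wins 13–6.
C vs H: 6 to 13, H.
C beats no one; loses to B, G, H — 0 pairwise wins.

0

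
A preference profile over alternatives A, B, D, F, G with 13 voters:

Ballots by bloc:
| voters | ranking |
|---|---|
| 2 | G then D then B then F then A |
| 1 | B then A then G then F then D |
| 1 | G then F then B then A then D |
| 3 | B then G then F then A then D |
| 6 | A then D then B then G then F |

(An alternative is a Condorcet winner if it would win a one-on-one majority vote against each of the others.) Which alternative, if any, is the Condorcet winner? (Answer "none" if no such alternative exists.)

none

Pairwise majorities:
A vs B: A is ranked higher on 6 ballots, B on 7. B wins 7–6.
A vs D: 11 to 2, A.
A vs F: A preferred on 1+6 = 7 ballots; A wins 7–6.
A vs G: A is ranked higher on 1+6 = 7 ballots, G on 6. A wins 7–6.
B vs D: B is ranked higher on 1+1+3 = 5 ballots, D on 8. D wins 8–5.
B vs F: 12 to 1, B.
B vs G: 1+3+6 = 10 for B, 3 for G — B by 10–3.
D vs F: 8 to 5, D.
D vs G: 6 to 7, G.
F vs G: 0 for F, 13 for G — G by 13–0.
Each alternative drops at least one matchup (A loses to B; B loses to D; D loses to A; F loses to A; G loses to A); the cycle A beats D beats B beats A rules out a Condorcet winner.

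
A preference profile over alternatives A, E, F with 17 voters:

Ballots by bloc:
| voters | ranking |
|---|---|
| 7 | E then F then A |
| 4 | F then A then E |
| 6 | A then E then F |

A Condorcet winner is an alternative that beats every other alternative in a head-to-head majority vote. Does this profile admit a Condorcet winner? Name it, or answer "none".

none

Pairwise majorities:
A vs E: A wins 10–7.
A vs F: A is ranked higher on 6 ballots, F on 11. F wins 11–6.
E vs F: E preferred on 7+6 = 13 ballots; E wins 13–4.
Each alternative drops at least one matchup (A loses to F; E loses to A; F loses to E); the cycle A → E → F → A rules out a Condorcet winner.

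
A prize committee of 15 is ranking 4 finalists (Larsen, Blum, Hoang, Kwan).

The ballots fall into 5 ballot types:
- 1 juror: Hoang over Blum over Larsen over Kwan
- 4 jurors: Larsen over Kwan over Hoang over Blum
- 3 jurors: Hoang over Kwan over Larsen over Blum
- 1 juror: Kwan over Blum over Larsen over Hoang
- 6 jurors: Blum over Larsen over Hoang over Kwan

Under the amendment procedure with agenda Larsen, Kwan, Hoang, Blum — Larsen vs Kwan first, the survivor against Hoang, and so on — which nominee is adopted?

Blum

Round 1: Larsen vs Kwan — 11–4, Larsen advances.
Round 2: Larsen vs Hoang — 11–4, Larsen advances.
Round 3: Larsen vs Blum — 7–8, Blum advances.
The agenda winner is Blum.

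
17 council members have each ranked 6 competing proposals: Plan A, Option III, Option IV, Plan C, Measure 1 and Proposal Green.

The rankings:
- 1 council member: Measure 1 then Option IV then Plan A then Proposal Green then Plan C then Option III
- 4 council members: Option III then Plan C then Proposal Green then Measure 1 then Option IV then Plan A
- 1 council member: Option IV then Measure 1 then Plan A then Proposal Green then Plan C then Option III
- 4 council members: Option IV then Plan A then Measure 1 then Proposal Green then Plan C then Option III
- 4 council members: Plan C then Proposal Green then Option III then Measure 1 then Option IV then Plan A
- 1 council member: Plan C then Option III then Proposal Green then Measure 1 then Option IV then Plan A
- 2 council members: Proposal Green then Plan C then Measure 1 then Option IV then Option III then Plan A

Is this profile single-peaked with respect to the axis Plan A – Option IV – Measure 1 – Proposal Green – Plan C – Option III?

Axis positions: Plan A=1, Option IV=2, Measure 1=3, Proposal Green=4, Plan C=5, Option III=6.
Faction 1 (peak Measure 1 at position 3): ranking walks positions 3-2-1-4-5-6, expanding outward from the peak — single-peaked.
Faction 2 (peak Option III at position 6): ranking walks positions 6-5-4-3-2-1, expanding outward from the peak — single-peaked.
Faction 3 (peak Option IV at position 2): ranking walks positions 2-3-1-4-5-6, expanding outward from the peak — single-peaked.
Faction 4 (peak Option IV at position 2): ranking walks positions 2-1-3-4-5-6, expanding outward from the peak — single-peaked.
Faction 5 (peak Plan C at position 5): ranking walks positions 5-4-6-3-2-1, expanding outward from the peak — single-peaked.
Faction 6 (peak Plan C at position 5): ranking walks positions 5-6-4-3-2-1, expanding outward from the peak — single-peaked.
Faction 7 (peak Proposal Green at position 4): ranking walks positions 4-5-3-2-6-1, expanding outward from the peak — single-peaked.
Every ranking is single-peaked on this axis.

yes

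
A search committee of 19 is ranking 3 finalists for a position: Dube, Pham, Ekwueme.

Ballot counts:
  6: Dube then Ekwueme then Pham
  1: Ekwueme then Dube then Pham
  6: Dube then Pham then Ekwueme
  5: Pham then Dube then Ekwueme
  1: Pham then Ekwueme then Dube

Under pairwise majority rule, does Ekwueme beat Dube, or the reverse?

Ballots ranking Ekwueme above Dube: 1 + 1 = 2.
Ballots ranking Dube above Ekwueme: 19 − 2 = 17.
Dube wins the head-to-head 17–2.

Dube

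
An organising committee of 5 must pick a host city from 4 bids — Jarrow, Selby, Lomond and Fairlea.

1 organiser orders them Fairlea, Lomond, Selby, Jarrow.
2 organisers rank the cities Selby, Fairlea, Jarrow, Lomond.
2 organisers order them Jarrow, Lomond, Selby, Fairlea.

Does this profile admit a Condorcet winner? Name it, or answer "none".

Pairwise majorities:
Jarrow vs Selby: Selby, 3–2.
Jarrow vs Lomond: Jarrow is ranked higher on 2+2 = 4 ballots, Lomond on 1. Jarrow wins 4–1.
Jarrow vs Fairlea: 2 to 3, Fairlea.
Selby vs Lomond: Lomond, 3–2.
Selby vs Fairlea: Selby, 4–1.
Lomond vs Fairlea: 2 to 3, Fairlea.
Each city drops at least one matchup (Jarrow loses to Selby; Selby loses to Lomond; Lomond loses to Jarrow; Fairlea loses to Selby); the cycle Jarrow > Lomond > Selby > Jarrow rules out a Condorcet winner.

none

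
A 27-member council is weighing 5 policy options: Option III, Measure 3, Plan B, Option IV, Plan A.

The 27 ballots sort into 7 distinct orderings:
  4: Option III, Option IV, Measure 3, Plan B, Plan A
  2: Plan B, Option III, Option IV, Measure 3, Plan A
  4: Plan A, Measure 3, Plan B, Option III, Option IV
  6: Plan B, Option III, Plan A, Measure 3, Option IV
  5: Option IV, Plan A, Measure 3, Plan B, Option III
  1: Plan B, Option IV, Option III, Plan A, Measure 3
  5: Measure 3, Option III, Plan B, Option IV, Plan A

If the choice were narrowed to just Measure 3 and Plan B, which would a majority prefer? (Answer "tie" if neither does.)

Ballots ranking Measure 3 above Plan B: 4 + 4 + 5 + 5 = 18.
Ballots ranking Plan B above Measure 3: 27 − 18 = 9.
Measure 3 wins the head-to-head 18–9.

Measure 3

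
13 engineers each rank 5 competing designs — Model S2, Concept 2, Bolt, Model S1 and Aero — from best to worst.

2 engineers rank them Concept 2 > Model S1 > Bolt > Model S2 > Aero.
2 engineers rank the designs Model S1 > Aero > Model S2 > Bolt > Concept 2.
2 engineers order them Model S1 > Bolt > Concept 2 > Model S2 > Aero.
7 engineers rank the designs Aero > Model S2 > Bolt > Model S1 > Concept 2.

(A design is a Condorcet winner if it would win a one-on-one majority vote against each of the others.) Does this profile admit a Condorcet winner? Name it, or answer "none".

Pairwise majorities:
Model S2 vs Concept 2: Model S2 wins 9–4.
Model S2 vs Bolt: Model S2, 9–4.
Model S2 vs Model S1: Model S2, 7–6.
Model S2 vs Aero: Aero wins 9–4.
Concept 2–Bolt: Bolt 11–2.
Concept 2 vs Model S1: Model S1, 11–2.
Concept 2 vs Aero: Aero wins 9–4.
Bolt–Model S1: Bolt 7–6.
Bolt vs Aero: Aero, 9–4.
Model S1 vs Aero: Aero wins 7–6.
Aero beats each of Model S2, Concept 2, Bolt, Model S1 — Aero is the Condorcet winner.

Aero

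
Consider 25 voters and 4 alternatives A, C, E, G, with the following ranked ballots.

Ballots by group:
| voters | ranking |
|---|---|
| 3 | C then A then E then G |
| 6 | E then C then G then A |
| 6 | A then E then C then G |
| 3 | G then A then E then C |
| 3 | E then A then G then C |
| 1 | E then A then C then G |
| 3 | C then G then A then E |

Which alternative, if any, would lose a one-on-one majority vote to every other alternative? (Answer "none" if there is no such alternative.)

G

Pairwise majorities:
A vs C: 6+3+3+1 = 13 for A, 12 for C — A by 13–12.
A vs E: A, 15–10.
A vs G: A, 13–12.
C vs E: 6 to 19, E.
C vs G: C wins 19–6.
E–G: E 19–6.
G is beaten in every head-to-head and is the Condorcet loser.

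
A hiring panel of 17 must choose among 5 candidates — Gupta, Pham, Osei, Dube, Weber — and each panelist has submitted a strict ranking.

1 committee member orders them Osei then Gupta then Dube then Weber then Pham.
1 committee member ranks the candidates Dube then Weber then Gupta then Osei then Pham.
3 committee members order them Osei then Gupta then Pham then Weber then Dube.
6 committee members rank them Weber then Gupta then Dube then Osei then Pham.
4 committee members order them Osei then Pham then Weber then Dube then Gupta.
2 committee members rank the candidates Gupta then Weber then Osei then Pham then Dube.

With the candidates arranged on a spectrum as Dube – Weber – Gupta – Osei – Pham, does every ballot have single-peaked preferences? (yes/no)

no

Axis positions: Dube=1, Weber=2, Gupta=3, Osei=4, Pham=5.
Bloc 1: ranking walks positions 4-3-1-2-5; Dube is ranked above Weber even though Weber lies between Dube and the peak Osei on the axis — preferences dip and rise again. Not single-peaked.
Bloc 2 (peak Dube at position 1): ranking walks positions 1-2-3-4-5, expanding outward from the peak — single-peaked.
Bloc 3 (peak Osei at position 4): ranking walks positions 4-3-5-2-1, expanding outward from the peak — single-peaked.
Bloc 4 (peak Weber at position 2): ranking walks positions 2-3-1-4-5, expanding outward from the peak — single-peaked.
Bloc 5: ranking walks positions 4-5-2-1-3; Weber is ranked above Gupta even though Gupta lies between Weber and the peak Osei on the axis — preferences dip and rise again. Not single-peaked.
Bloc 6 (peak Gupta at position 3): ranking walks positions 3-2-4-5-1, expanding outward from the peak — single-peaked.
Bloc 1 violates single-peakedness, so the profile is not single-peaked on this axis.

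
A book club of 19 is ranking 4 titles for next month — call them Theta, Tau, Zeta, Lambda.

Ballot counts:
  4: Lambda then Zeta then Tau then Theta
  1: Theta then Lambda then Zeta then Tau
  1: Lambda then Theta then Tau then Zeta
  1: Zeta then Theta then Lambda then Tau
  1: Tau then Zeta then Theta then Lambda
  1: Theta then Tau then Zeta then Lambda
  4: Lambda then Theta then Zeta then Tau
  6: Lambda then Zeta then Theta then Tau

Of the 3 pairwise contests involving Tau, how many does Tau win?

0

Tau against each rival (19 members):
Tau vs Theta: Theta wins 14–5.
Tau vs Zeta: Zeta wins 16–3.
Tau vs Lambda: Lambda, 17–2.
Tau beats no one; loses to Theta, Zeta, Lambda — 0 pairwise wins.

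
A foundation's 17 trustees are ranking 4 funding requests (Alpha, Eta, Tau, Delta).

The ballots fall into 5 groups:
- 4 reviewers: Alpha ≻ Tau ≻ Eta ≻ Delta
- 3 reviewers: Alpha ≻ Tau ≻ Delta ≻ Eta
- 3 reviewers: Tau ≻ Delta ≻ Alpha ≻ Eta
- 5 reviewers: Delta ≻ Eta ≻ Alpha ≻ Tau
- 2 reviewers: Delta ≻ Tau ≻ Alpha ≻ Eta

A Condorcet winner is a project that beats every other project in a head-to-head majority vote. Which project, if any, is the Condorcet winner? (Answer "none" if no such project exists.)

none

Pairwise majorities:
Alpha–Eta: Alpha 12–5.
Alpha vs Tau: Alpha, 12–5.
Alpha vs Delta: Delta wins 10–7.
Eta vs Tau: Tau wins 12–5.
Eta vs Delta: Delta, 13–4.
Tau–Delta: Tau 10–7.
Every project loses at least once (Alpha loses to Delta; Eta loses to Alpha; Tau loses to Alpha; Delta loses to Tau). The majority relation contains the cycle Alpha beats Tau beats Delta beats Alpha, so there is no Condorcet winner.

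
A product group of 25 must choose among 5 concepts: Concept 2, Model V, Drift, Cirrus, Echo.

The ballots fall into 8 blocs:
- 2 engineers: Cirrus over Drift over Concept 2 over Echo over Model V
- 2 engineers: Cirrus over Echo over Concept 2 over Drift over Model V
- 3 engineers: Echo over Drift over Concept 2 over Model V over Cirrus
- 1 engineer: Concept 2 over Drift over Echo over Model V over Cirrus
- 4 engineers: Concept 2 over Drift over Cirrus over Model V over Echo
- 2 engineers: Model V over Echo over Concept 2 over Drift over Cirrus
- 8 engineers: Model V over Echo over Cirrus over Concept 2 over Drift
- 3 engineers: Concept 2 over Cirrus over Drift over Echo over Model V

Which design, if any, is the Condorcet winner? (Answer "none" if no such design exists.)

none

Pairwise majorities:
Concept 2–Model V: Concept 2 15–10.
Concept 2–Drift: Concept 2 20–5.
Concept 2–Cirrus: Concept 2 13–12.
Concept 2 vs Echo: Echo wins 15–10.
Model V vs Drift: Drift wins 15–10.
Model V vs Cirrus: Model V wins 14–11.
Model V vs Echo: Model V wins 14–11.
Drift vs Cirrus: Cirrus wins 15–10.
Drift vs Echo: Echo wins 15–10.
Cirrus vs Echo: Echo, 14–11.
No design is unbeaten: Concept 2 loses to Echo; Model V loses to Concept 2; Drift loses to Concept 2; Cirrus loses to Concept 2; Echo loses to Model V. In particular Concept 2 beats Model V beats Echo beats Concept 2 is a majority cycle — no Condorcet winner exists.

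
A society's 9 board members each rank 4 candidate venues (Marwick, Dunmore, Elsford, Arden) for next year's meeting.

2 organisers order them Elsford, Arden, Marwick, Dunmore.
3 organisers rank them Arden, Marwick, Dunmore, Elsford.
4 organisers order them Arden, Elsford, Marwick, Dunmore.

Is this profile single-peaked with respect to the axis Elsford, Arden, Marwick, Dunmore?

yes

Axis positions: Elsford=1, Arden=2, Marwick=3, Dunmore=4.
Ballot type 1 (peak Elsford at position 1): ranking walks positions 1-2-3-4, expanding outward from the peak — single-peaked.
Ballot type 2 (peak Arden at position 2): ranking walks positions 2-3-4-1, expanding outward from the peak — single-peaked.
Ballot type 3 (peak Arden at position 2): ranking walks positions 2-1-3-4, expanding outward from the peak — single-peaked.
Every ranking is single-peaked on this axis.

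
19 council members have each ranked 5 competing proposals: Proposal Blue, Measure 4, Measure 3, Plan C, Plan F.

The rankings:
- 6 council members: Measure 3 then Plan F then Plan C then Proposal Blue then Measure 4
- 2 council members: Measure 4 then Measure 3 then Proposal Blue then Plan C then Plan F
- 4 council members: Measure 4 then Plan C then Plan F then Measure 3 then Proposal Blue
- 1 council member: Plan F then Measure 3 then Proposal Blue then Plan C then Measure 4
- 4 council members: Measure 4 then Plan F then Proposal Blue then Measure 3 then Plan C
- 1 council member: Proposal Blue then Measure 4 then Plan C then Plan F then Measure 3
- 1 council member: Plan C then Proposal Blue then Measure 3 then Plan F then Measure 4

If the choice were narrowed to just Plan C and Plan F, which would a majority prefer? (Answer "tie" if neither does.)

Plan F

Ballots ranking Plan C above Plan F: 2 + 4 + 1 + 1 = 8.
Ballots ranking Plan F above Plan C: 19 − 8 = 11.
Plan F wins the head-to-head 11–8.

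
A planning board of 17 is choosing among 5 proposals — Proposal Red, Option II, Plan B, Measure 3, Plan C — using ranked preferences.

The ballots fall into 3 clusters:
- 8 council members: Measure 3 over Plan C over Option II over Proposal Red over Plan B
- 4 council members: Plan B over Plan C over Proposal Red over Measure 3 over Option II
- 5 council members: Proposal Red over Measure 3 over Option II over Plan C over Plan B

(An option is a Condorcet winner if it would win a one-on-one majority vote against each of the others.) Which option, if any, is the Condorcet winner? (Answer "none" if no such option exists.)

Check each pair by majority over 17 ballots:
Proposal Red vs Option II: Proposal Red preferred on 4+5 = 9 ballots; Proposal Red wins 9–8.
Proposal Red vs Plan B: Proposal Red preferred on 8+5 = 13 ballots; Proposal Red wins 13–4.
Proposal Red vs Measure 3: 4+5 = 9 for Proposal Red, 8 for Measure 3 — Proposal Red by 9–8.
Proposal Red vs Plan C: 5 to 12, Plan C.
Option II vs Plan B: Option II is ranked higher on 8+5 = 13 ballots, Plan B on 4. Option II wins 13–4.
Option II vs Measure 3: 0 to 17, Measure 3.
Option II vs Plan C: 5 to 12, Plan C.
Plan B vs Measure 3: 4 to 13, Measure 3.
Plan B vs Plan C: 4 to 13, Plan C.
Measure 3 vs Plan C: 13 to 4, Measure 3.
Each option drops at least one matchup (Proposal Red loses to Plan C; Option II loses to Proposal Red; Plan B loses to Proposal Red; Measure 3 loses to Proposal Red; Plan C loses to Measure 3); the cycle Proposal Red beats Measure 3 beats Plan C beats Proposal Red rules out a Condorcet winner.

none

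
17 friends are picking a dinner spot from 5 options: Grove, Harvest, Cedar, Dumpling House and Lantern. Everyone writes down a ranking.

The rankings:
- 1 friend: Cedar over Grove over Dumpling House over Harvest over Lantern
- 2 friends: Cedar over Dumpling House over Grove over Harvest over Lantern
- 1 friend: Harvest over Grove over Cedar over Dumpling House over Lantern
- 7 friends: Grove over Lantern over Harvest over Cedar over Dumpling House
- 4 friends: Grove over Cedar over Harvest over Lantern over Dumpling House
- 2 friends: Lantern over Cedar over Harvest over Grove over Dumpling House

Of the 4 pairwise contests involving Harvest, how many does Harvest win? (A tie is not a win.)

1

Harvest against each rival (17 friends):
Harvest vs Grove: Grove wins 14–3.
Harvest vs Cedar: 1+7 = 8 for Harvest, 9 for Cedar — Cedar by 9–8.
Harvest vs Dumpling House: Harvest, 14–3.
Harvest vs Lantern: Harvest preferred on 1+2+1+4 = 8 ballots; Lantern wins 9–8.
Harvest beats Dumpling House; loses to Grove, Cedar, Lantern — 1 pairwise win.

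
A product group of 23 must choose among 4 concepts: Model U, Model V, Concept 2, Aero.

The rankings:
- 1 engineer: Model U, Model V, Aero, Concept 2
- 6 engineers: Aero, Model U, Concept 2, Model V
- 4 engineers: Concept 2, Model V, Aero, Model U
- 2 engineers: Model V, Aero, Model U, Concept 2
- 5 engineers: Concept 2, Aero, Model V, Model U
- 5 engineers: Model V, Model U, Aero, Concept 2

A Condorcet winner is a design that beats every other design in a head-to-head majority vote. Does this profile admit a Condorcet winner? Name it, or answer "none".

none

Check each pair by majority over 23 ballots:
Model U vs Model V: Model U preferred on 1+6 = 7 ballots; Model V wins 16–7.
Model U vs Concept 2: Model U is ranked higher on 1+6+2+5 = 14 ballots, Concept 2 on 9. Model U wins 14–9.
Model U vs Aero: Model U preferred on 1+5 = 6 ballots; Aero wins 17–6.
Model V vs Concept 2: Model V preferred on 1+2+5 = 8 ballots; Concept 2 wins 15–8.
Model V vs Aero: Model V is ranked higher on 1+4+2+5 = 12 ballots, Aero on 11. Model V wins 12–11.
Concept 2 vs Aero: Concept 2 is ranked higher on 4+5 = 9 ballots, Aero on 14. Aero wins 14–9.
Each design drops at least one matchup (Model U loses to Model V; Model V loses to Concept 2; Concept 2 loses to Model U; Aero loses to Model V); the cycle Model U beats Concept 2 beats Model V beats Model U rules out a Condorcet winner.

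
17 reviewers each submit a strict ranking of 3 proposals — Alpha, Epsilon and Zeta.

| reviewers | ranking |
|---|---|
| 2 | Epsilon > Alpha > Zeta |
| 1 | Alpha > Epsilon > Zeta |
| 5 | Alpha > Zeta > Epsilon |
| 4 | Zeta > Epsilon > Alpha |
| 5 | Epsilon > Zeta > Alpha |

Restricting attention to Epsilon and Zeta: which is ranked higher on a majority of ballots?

Zeta

Ballots ranking Epsilon above Zeta: 2 + 1 + 5 = 8.
Ballots ranking Zeta above Epsilon: 17 − 8 = 9.
Zeta wins the head-to-head 9–8.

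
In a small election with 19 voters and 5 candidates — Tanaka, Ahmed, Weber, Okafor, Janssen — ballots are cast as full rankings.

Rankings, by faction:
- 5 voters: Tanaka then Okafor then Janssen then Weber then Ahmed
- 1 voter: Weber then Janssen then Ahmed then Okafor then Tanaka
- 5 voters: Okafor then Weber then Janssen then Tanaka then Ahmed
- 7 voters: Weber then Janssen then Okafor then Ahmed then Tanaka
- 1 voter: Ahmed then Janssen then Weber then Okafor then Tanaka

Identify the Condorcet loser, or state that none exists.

Ahmed

Head-to-head results (19 voters):
Tanaka vs Ahmed: Tanaka is ranked higher on 5+5 = 10 ballots, Ahmed on 9. Tanaka wins 10–9.
Tanaka vs Weber: Weber wins 14–5.
Tanaka vs Okafor: Okafor wins 14–5.
Tanaka vs Janssen: Janssen wins 14–5.
Ahmed vs Weber: Weber wins 18–1.
Ahmed vs Okafor: Okafor, 17–2.
Ahmed vs Janssen: Ahmed is ranked higher on 1 ballot, Janssen on 18. Janssen wins 18–1.
Weber vs Okafor: Okafor wins 10–9.
Weber vs Janssen: 1+5+7 = 13 for Weber, 6 for Janssen — Weber by 13–6.
Okafor vs Janssen: 10 to 9, Okafor.
Ahmed is beaten in every head-to-head and is the Condorcet loser.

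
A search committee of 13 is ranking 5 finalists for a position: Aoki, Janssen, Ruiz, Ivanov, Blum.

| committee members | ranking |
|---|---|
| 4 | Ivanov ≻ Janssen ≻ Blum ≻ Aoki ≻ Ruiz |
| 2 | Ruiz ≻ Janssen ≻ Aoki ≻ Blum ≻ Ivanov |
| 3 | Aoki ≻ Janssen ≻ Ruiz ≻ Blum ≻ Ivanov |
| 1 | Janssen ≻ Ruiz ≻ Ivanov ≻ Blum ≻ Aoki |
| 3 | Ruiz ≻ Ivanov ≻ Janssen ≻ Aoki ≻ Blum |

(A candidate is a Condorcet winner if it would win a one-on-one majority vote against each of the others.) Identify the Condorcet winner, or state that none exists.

Head-to-head results (13 committee members):
Aoki vs Janssen: Janssen wins 10–3.
Aoki vs Ruiz: Aoki wins 7–6.
Aoki vs Ivanov: Ivanov wins 8–5.
Aoki vs Blum: 2+3+3 = 8 for Aoki, 5 for Blum — Aoki by 8–5.
Janssen vs Ruiz: Janssen preferred on 4+3+1 = 8 ballots; Janssen wins 8–5.
Janssen vs Ivanov: Ivanov wins 7–6.
Janssen vs Blum: 4+2+3+1+3 = 13 for Janssen, 0 for Blum — Janssen by 13–0.
Ruiz vs Ivanov: Ruiz preferred on 2+3+1+3 = 9 ballots; Ruiz wins 9–4.
Ruiz vs Blum: Ruiz wins 9–4.
Ivanov vs Blum: Ivanov, 8–5.
Every candidate loses at least once (Aoki loses to Janssen; Janssen loses to Ivanov; Ruiz loses to Aoki; Ivanov loses to Ruiz; Blum loses to Aoki). The majority relation contains the cycle Aoki beats Ruiz beats Ivanov beats Aoki, so there is no Condorcet winner.

none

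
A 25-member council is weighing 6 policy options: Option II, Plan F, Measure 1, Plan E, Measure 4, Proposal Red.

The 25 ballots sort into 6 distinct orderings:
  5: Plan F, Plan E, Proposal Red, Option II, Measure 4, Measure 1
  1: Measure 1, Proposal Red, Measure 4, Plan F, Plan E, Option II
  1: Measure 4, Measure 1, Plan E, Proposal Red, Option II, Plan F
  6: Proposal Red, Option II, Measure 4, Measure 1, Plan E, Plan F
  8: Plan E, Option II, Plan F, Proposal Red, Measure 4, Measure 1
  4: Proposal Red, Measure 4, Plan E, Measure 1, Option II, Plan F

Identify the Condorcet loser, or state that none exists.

Pairwise majorities:
Option II vs Plan F: 1+6+8+4 = 19 for Option II, 6 for Plan F — Option II by 19–6.
Option II vs Measure 1: Option II, 19–6.
Option II vs Plan E: 6 for Option II, 19 for Plan E — Plan E by 19–6.
Option II vs Measure 4: Option II wins 19–6.
Option II vs Proposal Red: Option II is ranked higher on 8 ballots, Proposal Red on 17. Proposal Red wins 17–8.
Plan F–Measure 1: Plan F 13–12.
Plan F vs Plan E: Plan F preferred on 5+1 = 6 ballots; Plan E wins 19–6.
Plan F vs Measure 4: 5+8 = 13 for Plan F, 12 for Measure 4 — Plan F by 13–12.
Plan F vs Proposal Red: Plan F wins 13–12.
Measure 1 vs Plan E: Measure 1 is ranked higher on 1+1+6 = 8 ballots, Plan E on 17. Plan E wins 17–8.
Measure 1 vs Measure 4: 1 to 24, Measure 4.
Measure 1 vs Proposal Red: 2 to 23, Proposal Red.
Plan E vs Measure 4: Plan E, 13–12.
Plan E vs Proposal Red: Plan E wins 14–11.
Measure 4 vs Proposal Red: Proposal Red wins 24–1.
Measure 1 loses to every other option — it is the Condorcet loser.

Measure 1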